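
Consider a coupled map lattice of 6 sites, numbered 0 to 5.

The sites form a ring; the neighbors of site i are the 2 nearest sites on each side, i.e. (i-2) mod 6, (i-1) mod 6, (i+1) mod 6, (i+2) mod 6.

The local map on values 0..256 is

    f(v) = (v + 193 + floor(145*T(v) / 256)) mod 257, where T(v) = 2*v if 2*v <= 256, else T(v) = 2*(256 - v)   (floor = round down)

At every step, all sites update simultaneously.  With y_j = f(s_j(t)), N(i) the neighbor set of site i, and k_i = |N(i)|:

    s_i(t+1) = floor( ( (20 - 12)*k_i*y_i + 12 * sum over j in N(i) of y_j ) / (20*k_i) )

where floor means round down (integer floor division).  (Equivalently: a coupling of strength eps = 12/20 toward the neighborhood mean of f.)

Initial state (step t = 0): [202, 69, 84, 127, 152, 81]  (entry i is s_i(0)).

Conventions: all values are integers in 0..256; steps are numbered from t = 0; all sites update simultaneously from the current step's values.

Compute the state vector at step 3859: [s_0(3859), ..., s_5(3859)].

Answer: [199, 199, 199, 199, 199, 199]
Key observation: The state at step 4, [199, 199, 199, 199, 199, 199], reappears at step 5: the system is in a cycle of period 1 from step 4 on.  Therefore the state at step 3859 equals the state at step 4 + ((3859 - 4) mod 1) = 4, which is [199, 199, 199, 199, 199, 199].

Derivation:
t=0: [202, 69, 84, 127, 152, 81]
t=1: [156, 127, 149, 159, 176, 147]
t=2: [205, 205, 204, 204, 203, 204]
t=3: [198, 198, 198, 198, 198, 198]
t=4: [199, 199, 199, 199, 199, 199]
t=5: [199, 199, 199, 199, 199, 199]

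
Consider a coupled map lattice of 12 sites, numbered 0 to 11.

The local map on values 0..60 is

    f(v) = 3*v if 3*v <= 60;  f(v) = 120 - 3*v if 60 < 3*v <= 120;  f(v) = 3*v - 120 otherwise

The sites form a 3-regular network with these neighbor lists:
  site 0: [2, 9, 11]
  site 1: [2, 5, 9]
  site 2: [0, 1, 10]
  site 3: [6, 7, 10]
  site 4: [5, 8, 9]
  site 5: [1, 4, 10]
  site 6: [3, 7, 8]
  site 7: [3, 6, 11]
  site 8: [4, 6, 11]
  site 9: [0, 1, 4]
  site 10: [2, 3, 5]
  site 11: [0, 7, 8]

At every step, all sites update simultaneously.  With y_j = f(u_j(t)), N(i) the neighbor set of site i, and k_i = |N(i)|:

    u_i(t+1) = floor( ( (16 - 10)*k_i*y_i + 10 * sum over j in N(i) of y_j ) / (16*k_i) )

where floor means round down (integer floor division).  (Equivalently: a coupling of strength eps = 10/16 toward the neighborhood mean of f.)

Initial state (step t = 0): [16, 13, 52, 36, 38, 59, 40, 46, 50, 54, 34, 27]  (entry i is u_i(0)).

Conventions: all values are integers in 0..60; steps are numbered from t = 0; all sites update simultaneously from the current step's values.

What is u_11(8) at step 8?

Simulating step by step:
t=0: [16, 13, 52, 36, 38, 59, 40, 46, 50, 54, 34, 27]
t=1: [42, 42, 35, 12, 29, 34, 12, 17, 20, 35, 28, 34]
t=2: [12, 12, 15, 39, 31, 22, 44, 37, 40, 15, 27, 31]
t=3: [37, 43, 40, 13, 30, 41, 7, 12, 13, 37, 35, 19]
t=4: [17, 5, 6, 29, 21, 12, 31, 37, 37, 13, 14, 38]
t=5: [32, 25, 29, 28, 38, 37, 20, 17, 22, 40, 33, 16]
t=6: [25, 25, 31, 41, 15, 18, 51, 49, 44, 15, 24, 44]
t=7: [34, 43, 38, 23, 40, 49, 21, 20, 23, 45, 35, 22]
t=8: [22, 13, 11, 46, 19, 15, 55, 56, 42, 11, 23, 47]

Answer: u_11(8) = 47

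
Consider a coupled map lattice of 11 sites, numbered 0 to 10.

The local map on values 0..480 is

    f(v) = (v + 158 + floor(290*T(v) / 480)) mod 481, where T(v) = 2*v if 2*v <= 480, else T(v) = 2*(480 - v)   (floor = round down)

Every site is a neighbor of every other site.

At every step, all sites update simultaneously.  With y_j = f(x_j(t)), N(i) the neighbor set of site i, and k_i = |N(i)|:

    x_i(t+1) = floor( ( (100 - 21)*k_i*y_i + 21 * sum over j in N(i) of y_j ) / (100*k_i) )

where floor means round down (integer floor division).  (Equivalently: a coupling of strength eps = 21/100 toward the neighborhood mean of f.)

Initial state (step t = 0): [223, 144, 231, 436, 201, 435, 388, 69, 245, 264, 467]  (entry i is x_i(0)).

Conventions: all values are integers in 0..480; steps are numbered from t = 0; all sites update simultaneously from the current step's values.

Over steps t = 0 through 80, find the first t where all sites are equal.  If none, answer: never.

Simulating step by step:
t=0: [223, 144, 231, 436, 201, 435, 388, 69, 245, 264, 467]  (not all equal)
t=1: [179, 415, 192, 176, 141, 176, 184, 287, 206, 204, 171]  (not all equal)
t=2: [87, 162, 109, 82, 392, 82, 96, 183, 132, 129, 73]  (not all equal)
t=3: [338, 95, 375, 329, 203, 329, 353, 131, 414, 409, 314]  (not all equal)
t=4: [193, 332, 187, 194, 146, 194, 191, 394, 181, 181, 197]  (not all equal)
t=5: [112, 177, 102, 114, 402, 114, 109, 167, 92, 92, 119]  (not all equal)
t=6: [383, 123, 366, 386, 205, 386, 378, 106, 349, 349, 395]  (not all equal)
t=7: [186, 379, 188, 185, 149, 185, 186, 351, 191, 191, 183]  (not all equal)
t=8: [89, 159, 93, 88, 27, 88, 89, 163, 98, 98, 84]  (not all equal)
t=9: [338, 87, 345, 336, 232, 336, 338, 93, 353, 353, 329]  (not all equal)
t=10: [193, 319, 192, 193, 195, 193, 193, 329, 190, 190, 194]  (not all equal)
t=11: [106, 173, 104, 106, 109, 106, 106, 171, 101, 101, 107]  (not all equal)
t=12: [377, 121, 373, 377, 382, 377, 377, 117, 369, 369, 379]  (not all equal)
t=13: [188, 378, 189, 188, 187, 188, 188, 371, 189, 189, 188]  (not all equal)
t=14: [95, 161, 97, 95, 93, 95, 95, 162, 97, 97, 95]  (not all equal)
t=15: [353, 95, 357, 353, 350, 353, 353, 97, 357, 357, 353]  (not all equal)
t=16: [190, 332, 190, 190, 191, 190, 190, 336, 190, 190, 190]  (not all equal)
t=17: [99, 169, 99, 99, 101, 99, 99, 169, 99, 99, 99]  (not all equal)
t=18: [362, 111, 362, 362, 366, 362, 362, 111, 362, 362, 362]  (not all equal)
t=19: [190, 361, 190, 190, 189, 190, 190, 361, 190, 190, 190]  (not all equal)
t=20: [99, 164, 99, 99, 97, 99, 99, 164, 99, 99, 99]  (not all equal)
t=21: [361, 102, 361, 361, 358, 361, 361, 102, 361, 361, 361]  (not all equal)
t=22: [189, 344, 189, 189, 190, 189, 189, 344, 189, 189, 189]  (not all equal)
t=23: [97, 167, 97, 97, 99, 97, 97, 167, 97, 97, 97]  (not all equal)
t=24: [358, 106, 358, 358, 361, 358, 358, 106, 358, 358, 358]  (not all equal)
t=25: [190, 352, 190, 190, 190, 190, 190, 352, 190, 190, 190]  (not all equal)
t=26: [99, 166, 99, 99, 99, 99, 99, 166, 99, 99, 99]  (not all equal)
t=27: [362, 105, 362, 362, 362, 362, 362, 105, 362, 362, 362]  (not all equal)
t=28: [189, 349, 189, 189, 189, 189, 189, 349, 189, 189, 189]  (not all equal)
t=29: [97, 166, 97, 97, 97, 97, 97, 166, 97, 97, 97]  (not all equal)
t=30: [358, 105, 358, 358, 358, 358, 358, 105, 358, 358, 358]  (not all equal)
t=31: [190, 349, 190, 190, 190, 190, 190, 349, 190, 190, 190]  (not all equal)
t=32: [99, 167, 99, 99, 99, 99, 99, 167, 99, 99, 99]  (not all equal)
t=33: [362, 107, 362, 362, 362, 362, 362, 107, 362, 362, 362]  (not all equal)
t=34: [189, 353, 189, 189, 189, 189, 189, 353, 189, 189, 189]  (not all equal)
t=35: [97, 166, 97, 97, 97, 97, 97, 166, 97, 97, 97]  (not all equal)

Answer: never
Key observation: The state at step 29 reappears at step 35 — the system is in a cycle of period 6 from step 29 on.  No step 0..35 is synchronized, and the cycle repeats forever, so no step up to 80 (or ever) has all sites equal.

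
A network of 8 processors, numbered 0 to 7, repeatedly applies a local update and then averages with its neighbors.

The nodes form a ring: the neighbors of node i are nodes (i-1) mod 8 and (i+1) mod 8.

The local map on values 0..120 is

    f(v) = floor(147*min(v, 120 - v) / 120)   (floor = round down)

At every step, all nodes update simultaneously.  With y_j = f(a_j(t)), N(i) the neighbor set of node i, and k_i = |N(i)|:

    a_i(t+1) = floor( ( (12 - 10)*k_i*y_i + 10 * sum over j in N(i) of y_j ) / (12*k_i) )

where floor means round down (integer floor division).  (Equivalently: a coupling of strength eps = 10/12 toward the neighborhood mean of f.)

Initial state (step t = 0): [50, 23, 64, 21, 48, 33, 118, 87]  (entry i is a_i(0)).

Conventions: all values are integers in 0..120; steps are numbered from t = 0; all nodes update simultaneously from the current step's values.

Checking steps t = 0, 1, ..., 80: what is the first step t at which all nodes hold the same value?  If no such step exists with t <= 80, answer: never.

Answer: never
Key observation: The state at step 7 reappears at step 9 — the system is in a cycle of period 2 from step 7 on.  No step 0..9 is synchronized, and the cycle repeats forever, so no step up to 80 (or ever) has all nodes equal.

Derivation:
t=0: [50, 23, 64, 21, 48, 33, 118, 87]  (not all equal)
t=1: [38, 58, 33, 56, 36, 31, 33, 32]  (not all equal)
t=2: [53, 47, 64, 46, 51, 41, 38, 42]  (not all equal)
t=3: [55, 64, 58, 63, 54, 53, 49, 54]  (not all equal)
t=4: [67, 68, 68, 68, 66, 63, 64, 63]  (not all equal)
t=5: [65, 63, 63, 64, 66, 67, 68, 66]  (not all equal)
t=6: [67, 68, 68, 67, 66, 64, 64, 65]  (not all equal)
t=7: [64, 63, 63, 64, 66, 67, 67, 66]  (not all equal)
t=8: [67, 68, 68, 67, 66, 64, 64, 66]  (not all equal)
t=9: [64, 63, 63, 64, 66, 67, 67, 66]  (not all equal)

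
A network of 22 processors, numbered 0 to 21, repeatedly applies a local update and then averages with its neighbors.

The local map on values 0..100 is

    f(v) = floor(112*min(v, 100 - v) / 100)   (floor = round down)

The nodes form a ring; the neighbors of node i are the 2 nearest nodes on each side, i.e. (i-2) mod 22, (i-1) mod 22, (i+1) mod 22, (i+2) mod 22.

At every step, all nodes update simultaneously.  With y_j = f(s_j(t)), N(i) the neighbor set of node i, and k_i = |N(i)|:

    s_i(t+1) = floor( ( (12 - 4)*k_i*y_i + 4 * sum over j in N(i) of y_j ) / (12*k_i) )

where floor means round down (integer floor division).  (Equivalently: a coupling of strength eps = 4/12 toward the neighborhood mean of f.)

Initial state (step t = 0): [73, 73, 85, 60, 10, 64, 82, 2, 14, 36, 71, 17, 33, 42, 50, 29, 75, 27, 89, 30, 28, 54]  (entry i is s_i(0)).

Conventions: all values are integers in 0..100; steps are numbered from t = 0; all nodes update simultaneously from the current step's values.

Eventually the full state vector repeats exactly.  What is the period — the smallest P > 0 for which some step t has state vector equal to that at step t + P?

Simulating step by step:
t=0: [73, 73, 85, 60, 10, 64, 82, 2, 14, 36, 71, 17, 33, 42, 50, 29, 75, 27, 89, 30, 28, 54]
t=1: [30, 31, 20, 37, 17, 33, 19, 10, 17, 32, 30, 25, 36, 43, 49, 34, 29, 28, 18, 32, 31, 44]
t=2: [33, 34, 25, 36, 22, 31, 21, 16, 21, 30, 32, 31, 40, 45, 49, 39, 33, 31, 24, 34, 34, 44]
t=3: [36, 38, 30, 37, 26, 31, 23, 20, 24, 31, 34, 36, 43, 47, 50, 43, 37, 34, 29, 37, 37, 45]
t=4: [40, 41, 34, 38, 30, 32, 25, 24, 27, 33, 37, 41, 47, 50, 53, 47, 41, 38, 34, 40, 40, 47]
t=5: [44, 44, 39, 40, 33, 34, 29, 28, 30, 35, 40, 45, 50, 54, 51, 50, 45, 42, 39, 44, 44, 49]
t=6: [48, 48, 43, 43, 37, 37, 32, 32, 34, 39, 44, 49, 53, 52, 53, 54, 50, 47, 44, 48, 48, 52]
t=7: [52, 52, 48, 47, 41, 40, 36, 36, 38, 43, 48, 52, 52, 52, 52, 51, 54, 52, 50, 52, 52, 53]
t=8: [52, 52, 52, 50, 45, 44, 40, 41, 43, 47, 51, 52, 53, 53, 52, 53, 52, 53, 54, 53, 53, 52]
t=9: [52, 53, 53, 54, 50, 48, 45, 46, 48, 51, 53, 52, 52, 52, 52, 52, 52, 52, 51, 52, 52, 52]
t=10: [52, 52, 52, 51, 54, 52, 51, 51, 52, 53, 52, 53, 52, 53, 53, 53, 53, 53, 53, 53, 53, 52]
t=11: [52, 53, 52, 53, 51, 53, 53, 53, 53, 52, 52, 52, 52, 52, 52, 52, 52, 52, 52, 52, 52, 52]
t=12: [52, 52, 52, 52, 53, 52, 52, 52, 52, 52, 52, 53, 53, 53, 53, 53, 53, 53, 53, 53, 53, 52]
t=13: [52, 53, 52, 52, 52, 52, 52, 53, 53, 52, 52, 52, 52, 52, 52, 52, 52, 52, 52, 52, 52, 52]
t=14: [52, 52, 52, 52, 53, 52, 52, 52, 52, 52, 52, 53, 53, 53, 53, 53, 53, 53, 53, 53, 53, 52]

Answer: 2
Key observation: The state at step 12, [52, 52, 52, 52, 53, 52, 52, 52, 52, 52, 52, 53, 53, 53, 53, 53, 53, 53, 53, 53, 53, 52], reappears at step 14 — and no state repeats earlier — so the cycle the system enters has period 2.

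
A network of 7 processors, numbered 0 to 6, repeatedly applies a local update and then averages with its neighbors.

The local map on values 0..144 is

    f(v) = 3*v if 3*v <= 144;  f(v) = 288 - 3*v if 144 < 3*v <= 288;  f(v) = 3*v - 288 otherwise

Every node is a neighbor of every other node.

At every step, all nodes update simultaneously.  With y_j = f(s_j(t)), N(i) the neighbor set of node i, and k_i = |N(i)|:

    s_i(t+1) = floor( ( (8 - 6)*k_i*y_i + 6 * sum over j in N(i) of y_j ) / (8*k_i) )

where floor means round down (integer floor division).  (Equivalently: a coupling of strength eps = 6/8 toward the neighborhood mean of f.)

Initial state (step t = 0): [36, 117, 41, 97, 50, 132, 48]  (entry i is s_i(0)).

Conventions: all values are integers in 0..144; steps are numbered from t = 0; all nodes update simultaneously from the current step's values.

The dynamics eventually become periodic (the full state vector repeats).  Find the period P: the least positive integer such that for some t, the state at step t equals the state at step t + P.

Simulating step by step:
t=0: [36, 117, 41, 97, 50, 132, 48]
t=1: [99, 93, 101, 86, 103, 99, 103]
t=2: [15, 15, 16, 18, 16, 15, 16]
t=3: [47, 47, 47, 48, 47, 47, 47]
t=4: [141, 141, 141, 141, 141, 141, 141]
t=5: [135, 135, 135, 135, 135, 135, 135]
t=6: [117, 117, 117, 117, 117, 117, 117]
t=7: [63, 63, 63, 63, 63, 63, 63]
t=8: [99, 99, 99, 99, 99, 99, 99]
t=9: [9, 9, 9, 9, 9, 9, 9]
t=10: [27, 27, 27, 27, 27, 27, 27]
t=11: [81, 81, 81, 81, 81, 81, 81]
t=12: [45, 45, 45, 45, 45, 45, 45]
t=13: [135, 135, 135, 135, 135, 135, 135]

Answer: 8
Key observation: The state at step 5, [135, 135, 135, 135, 135, 135, 135], reappears at step 13 — and no state repeats earlier — so the cycle the system enters has period 8.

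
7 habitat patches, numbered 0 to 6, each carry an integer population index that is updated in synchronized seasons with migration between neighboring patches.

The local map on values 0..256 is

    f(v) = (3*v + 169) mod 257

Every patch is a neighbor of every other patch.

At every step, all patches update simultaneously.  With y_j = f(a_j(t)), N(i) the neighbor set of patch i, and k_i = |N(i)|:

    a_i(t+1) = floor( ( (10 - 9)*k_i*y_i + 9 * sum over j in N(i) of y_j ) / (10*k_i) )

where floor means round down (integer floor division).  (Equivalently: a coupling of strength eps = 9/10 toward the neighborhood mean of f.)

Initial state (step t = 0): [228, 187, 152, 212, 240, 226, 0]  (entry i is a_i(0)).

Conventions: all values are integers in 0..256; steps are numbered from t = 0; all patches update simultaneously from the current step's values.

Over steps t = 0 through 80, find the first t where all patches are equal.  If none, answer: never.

Answer: 4
Key observation: Synchronization is absorbing here: once all patches are equal they stay equal, and step 4 is the first all-equal step.

Derivation:
t=0: [228, 187, 152, 212, 240, 226, 0]  (not all equal)
t=1: [116, 110, 115, 119, 115, 117, 112]  (not all equal)
t=2: [76, 64, 76, 76, 76, 76, 64]  (not all equal)
t=3: [129, 131, 129, 129, 129, 129, 131]  (not all equal)
t=4: [43, 43, 43, 43, 43, 43, 43]  (all equal)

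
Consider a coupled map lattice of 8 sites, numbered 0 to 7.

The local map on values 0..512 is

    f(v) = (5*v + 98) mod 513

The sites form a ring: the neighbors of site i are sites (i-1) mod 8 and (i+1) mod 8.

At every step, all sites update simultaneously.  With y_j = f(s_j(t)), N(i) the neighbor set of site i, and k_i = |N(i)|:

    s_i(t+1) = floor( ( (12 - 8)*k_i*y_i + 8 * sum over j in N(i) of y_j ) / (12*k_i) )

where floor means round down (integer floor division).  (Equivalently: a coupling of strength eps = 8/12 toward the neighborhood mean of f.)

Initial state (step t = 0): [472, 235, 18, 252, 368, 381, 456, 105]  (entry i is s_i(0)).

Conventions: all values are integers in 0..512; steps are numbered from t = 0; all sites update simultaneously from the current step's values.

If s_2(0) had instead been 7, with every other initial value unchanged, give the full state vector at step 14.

Answer: [263, 271, 347, 359, 323, 277, 352, 304]
Key observation: This trace re-runs the system from the modified initial state.

Derivation:
t=0: [472, 235, 7, 252, 368, 381, 456, 105]
t=1: [254, 262, 237, 288, 398, 396, 300, 280]
t=2: [398, 327, 383, 268, 191, 40, 185, 291]
t=3: [81, 234, 360, 304, 245, 278, 274, 186]
t=4: [249, 368, 226, 245, 279, 400, 302, 315]
t=5: [283, 306, 299, 322, 270, 194, 83, 173]
t=6: [342, 210, 104, 215, 211, 154, 164, 312]
t=7: [170, 165, 124, 126, 209, 295, 293, 264]
t=8: [412, 350, 276, 179, 122, 58, 150, 283]
t=9: [300, 289, 413, 375, 354, 306, 403, 309]
t=10: [55, 58, 183, 291, 284, 159, 84, 74]
t=11: [409, 420, 300, 335, 295, 292, 284, 282]
t=12: [239, 98, 146, 109, 95, 181, 331, 355]
t=13: [225, 219, 173, 168, 226, 254, 346, 271]
t=14: [263, 271, 347, 359, 323, 277, 352, 304]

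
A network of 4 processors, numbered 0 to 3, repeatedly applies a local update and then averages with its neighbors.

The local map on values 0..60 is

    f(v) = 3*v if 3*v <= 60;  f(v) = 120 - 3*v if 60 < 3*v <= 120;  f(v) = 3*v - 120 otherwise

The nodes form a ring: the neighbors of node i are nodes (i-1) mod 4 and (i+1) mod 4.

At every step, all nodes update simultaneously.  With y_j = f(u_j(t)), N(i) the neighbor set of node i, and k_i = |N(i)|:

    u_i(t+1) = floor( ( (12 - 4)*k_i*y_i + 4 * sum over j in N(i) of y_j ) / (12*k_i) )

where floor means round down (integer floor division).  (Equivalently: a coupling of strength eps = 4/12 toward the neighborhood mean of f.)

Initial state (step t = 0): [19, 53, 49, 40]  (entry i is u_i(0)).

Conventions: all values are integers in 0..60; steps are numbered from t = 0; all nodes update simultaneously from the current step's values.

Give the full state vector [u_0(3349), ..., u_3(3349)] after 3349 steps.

Answer: [48, 48, 48, 48]
Key observation: The state at step 7, [48, 48, 48, 48], reappears at step 9: the system is in a cycle of period 2 from step 7 on.  Therefore the state at step 3349 equals the state at step 7 + ((3349 - 7) mod 2) = 7, which is [48, 48, 48, 48].

Derivation:
t=0: [19, 53, 49, 40]
t=1: [44, 40, 24, 14]
t=2: [15, 10, 39, 38]
t=3: [36, 28, 8, 12]
t=4: [20, 30, 28, 30]
t=5: [50, 36, 34, 36]
t=6: [24, 16, 16, 16]
t=7: [48, 48, 48, 48]
t=8: [24, 24, 24, 24]
t=9: [48, 48, 48, 48]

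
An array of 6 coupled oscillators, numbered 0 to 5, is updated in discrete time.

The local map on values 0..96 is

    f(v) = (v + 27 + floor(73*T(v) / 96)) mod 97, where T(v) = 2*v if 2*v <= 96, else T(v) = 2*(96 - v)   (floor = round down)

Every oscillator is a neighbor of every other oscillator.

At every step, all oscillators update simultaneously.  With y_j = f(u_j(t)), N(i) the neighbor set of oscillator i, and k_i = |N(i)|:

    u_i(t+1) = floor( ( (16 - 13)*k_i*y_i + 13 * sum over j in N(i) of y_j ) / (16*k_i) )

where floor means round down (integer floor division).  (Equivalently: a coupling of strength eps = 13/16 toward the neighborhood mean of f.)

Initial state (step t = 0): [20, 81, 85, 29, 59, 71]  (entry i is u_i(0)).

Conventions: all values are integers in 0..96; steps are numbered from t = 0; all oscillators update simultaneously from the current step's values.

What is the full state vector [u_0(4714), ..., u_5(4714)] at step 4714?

Answer: [50, 50, 50, 50, 50, 50]
Key observation: The state at step 9, [49, 49, 49, 49, 49, 49], reappears at step 11: the system is in a cycle of period 2 from step 9 on.  Therefore the state at step 4714 equals the state at step 9 + ((4714 - 9) mod 2) = 10, which is [50, 50, 50, 50, 50, 50].

Derivation:
t=0: [20, 81, 85, 29, 59, 71]
t=1: [38, 37, 37, 37, 38, 38]
t=2: [24, 23, 23, 23, 24, 24]
t=3: [85, 85, 85, 85, 85, 85]
t=4: [31, 31, 31, 31, 31, 31]
t=5: [8, 8, 8, 8, 8, 8]
t=6: [47, 47, 47, 47, 47, 47]
t=7: [48, 48, 48, 48, 48, 48]
t=8: [51, 51, 51, 51, 51, 51]
t=9: [49, 49, 49, 49, 49, 49]
t=10: [50, 50, 50, 50, 50, 50]
t=11: [49, 49, 49, 49, 49, 49]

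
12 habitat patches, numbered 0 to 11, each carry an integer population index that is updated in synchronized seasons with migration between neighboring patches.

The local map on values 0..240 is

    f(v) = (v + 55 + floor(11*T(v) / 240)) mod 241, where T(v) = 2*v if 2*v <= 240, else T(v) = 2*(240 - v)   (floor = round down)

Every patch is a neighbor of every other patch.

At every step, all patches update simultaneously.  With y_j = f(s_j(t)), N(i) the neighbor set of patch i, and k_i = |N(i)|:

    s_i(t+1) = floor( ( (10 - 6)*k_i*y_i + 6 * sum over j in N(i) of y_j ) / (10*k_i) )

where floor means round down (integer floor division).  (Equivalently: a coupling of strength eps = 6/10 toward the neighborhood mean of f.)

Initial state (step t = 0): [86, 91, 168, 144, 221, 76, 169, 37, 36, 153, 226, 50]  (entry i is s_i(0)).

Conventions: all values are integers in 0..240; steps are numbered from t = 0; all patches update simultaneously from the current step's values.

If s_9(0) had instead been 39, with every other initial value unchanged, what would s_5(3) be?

Answer: s_5(3) = 12
Key observation: This trace re-runs the system from the modified initial state.

Derivation:
t=0: [86, 91, 168, 144, 221, 76, 169, 37, 36, 39, 226, 50]
t=1: [137, 139, 165, 157, 98, 133, 165, 118, 118, 119, 100, 123]
t=2: [196, 197, 205, 203, 182, 195, 205, 190, 190, 190, 184, 192]
t=3: [12, 12, 15, 14, 8, 12, 15, 10, 10, 10, 8, 11]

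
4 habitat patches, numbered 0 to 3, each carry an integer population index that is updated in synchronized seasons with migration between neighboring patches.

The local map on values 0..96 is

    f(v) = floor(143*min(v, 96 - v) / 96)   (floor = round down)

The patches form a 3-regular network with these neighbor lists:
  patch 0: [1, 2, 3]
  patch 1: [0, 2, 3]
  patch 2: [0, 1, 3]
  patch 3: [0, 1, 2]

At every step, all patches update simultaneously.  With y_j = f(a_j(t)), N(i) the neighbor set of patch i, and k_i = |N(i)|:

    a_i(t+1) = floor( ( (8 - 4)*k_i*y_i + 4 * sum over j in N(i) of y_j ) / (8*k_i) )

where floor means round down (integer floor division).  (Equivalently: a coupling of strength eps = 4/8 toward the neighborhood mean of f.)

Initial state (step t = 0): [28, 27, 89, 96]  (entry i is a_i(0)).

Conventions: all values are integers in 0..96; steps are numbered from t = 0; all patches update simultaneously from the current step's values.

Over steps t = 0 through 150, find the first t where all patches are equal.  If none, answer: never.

Simulating step by step:
t=0: [28, 27, 89, 96]  (not all equal)
t=1: [28, 28, 18, 15]  (not all equal)
t=2: [35, 35, 30, 29]  (not all equal)
t=3: [49, 49, 46, 46]  (not all equal)
t=4: [69, 69, 68, 68]  (not all equal)
t=5: [40, 40, 40, 40]  (all equal)

Answer: 5
Key observation: Synchronization is absorbing here: once all patches are equal they stay equal, and step 5 is the first all-equal step.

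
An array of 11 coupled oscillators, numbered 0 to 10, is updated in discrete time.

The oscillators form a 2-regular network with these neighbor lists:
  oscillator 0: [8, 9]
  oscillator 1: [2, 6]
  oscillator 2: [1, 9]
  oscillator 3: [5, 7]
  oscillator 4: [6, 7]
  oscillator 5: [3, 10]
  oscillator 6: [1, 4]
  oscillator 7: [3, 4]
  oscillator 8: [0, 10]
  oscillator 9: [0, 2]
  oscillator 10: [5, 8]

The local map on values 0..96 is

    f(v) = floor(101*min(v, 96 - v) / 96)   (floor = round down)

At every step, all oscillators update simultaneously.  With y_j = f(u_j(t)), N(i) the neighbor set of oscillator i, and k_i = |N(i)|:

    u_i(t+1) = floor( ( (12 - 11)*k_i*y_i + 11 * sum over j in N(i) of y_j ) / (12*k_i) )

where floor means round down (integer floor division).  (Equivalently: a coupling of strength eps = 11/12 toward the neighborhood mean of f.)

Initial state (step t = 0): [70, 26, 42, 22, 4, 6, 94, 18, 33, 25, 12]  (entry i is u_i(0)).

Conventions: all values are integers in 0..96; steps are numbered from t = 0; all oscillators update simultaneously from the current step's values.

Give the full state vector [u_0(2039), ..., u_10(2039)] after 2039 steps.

Simulating step by step:
t=0: [70, 26, 42, 22, 4, 6, 94, 18, 33, 25, 12]
t=1: [29, 23, 27, 12, 9, 16, 14, 13, 20, 34, 19]
t=2: [28, 21, 29, 14, 13, 15, 16, 10, 24, 29, 18]
t=3: [27, 22, 26, 12, 13, 15, 17, 13, 23, 29, 19]
t=4: [27, 22, 26, 13, 14, 15, 17, 12, 23, 27, 19]
t=5: [26, 22, 25, 13, 14, 15, 18, 13, 23, 27, 19]
t=6: [26, 22, 25, 13, 15, 15, 18, 13, 23, 26, 19]
t=7: [25, 22, 25, 13, 15, 15, 18, 13, 23, 26, 19]
t=8: [25, 22, 25, 13, 15, 15, 18, 13, 22, 26, 19]
t=9: [25, 22, 25, 13, 15, 15, 18, 13, 22, 26, 19]

Answer: [25, 22, 25, 13, 15, 15, 18, 13, 22, 26, 19]
Key observation: The state at step 8, [25, 22, 25, 13, 15, 15, 18, 13, 22, 26, 19], reappears at step 9: the system is in a cycle of period 1 from step 8 on.  Therefore the state at step 2039 equals the state at step 8 + ((2039 - 8) mod 1) = 8, which is [25, 22, 25, 13, 15, 15, 18, 13, 22, 26, 19].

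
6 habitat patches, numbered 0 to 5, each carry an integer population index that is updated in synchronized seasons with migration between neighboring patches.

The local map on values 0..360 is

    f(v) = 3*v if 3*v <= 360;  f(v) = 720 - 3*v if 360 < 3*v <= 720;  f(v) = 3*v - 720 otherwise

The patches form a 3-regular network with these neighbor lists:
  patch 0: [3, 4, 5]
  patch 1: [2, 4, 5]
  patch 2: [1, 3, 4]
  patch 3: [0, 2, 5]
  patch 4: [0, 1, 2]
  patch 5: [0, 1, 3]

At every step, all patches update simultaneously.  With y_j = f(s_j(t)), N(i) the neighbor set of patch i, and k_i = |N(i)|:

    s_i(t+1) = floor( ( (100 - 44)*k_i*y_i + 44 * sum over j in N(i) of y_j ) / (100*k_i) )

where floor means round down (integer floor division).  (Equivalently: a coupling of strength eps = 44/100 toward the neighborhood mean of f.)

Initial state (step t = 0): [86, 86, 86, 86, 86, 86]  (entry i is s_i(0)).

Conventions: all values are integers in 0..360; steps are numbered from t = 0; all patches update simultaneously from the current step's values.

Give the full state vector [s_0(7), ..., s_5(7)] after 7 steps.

Answer: [162, 162, 162, 162, 162, 162]

Derivation:
t=0: [86, 86, 86, 86, 86, 86]
t=1: [258, 258, 258, 258, 258, 258]
t=2: [54, 54, 54, 54, 54, 54]
t=3: [162, 162, 162, 162, 162, 162]
t=4: [234, 234, 234, 234, 234, 234]
t=5: [18, 18, 18, 18, 18, 18]
t=6: [54, 54, 54, 54, 54, 54]
t=7: [162, 162, 162, 162, 162, 162]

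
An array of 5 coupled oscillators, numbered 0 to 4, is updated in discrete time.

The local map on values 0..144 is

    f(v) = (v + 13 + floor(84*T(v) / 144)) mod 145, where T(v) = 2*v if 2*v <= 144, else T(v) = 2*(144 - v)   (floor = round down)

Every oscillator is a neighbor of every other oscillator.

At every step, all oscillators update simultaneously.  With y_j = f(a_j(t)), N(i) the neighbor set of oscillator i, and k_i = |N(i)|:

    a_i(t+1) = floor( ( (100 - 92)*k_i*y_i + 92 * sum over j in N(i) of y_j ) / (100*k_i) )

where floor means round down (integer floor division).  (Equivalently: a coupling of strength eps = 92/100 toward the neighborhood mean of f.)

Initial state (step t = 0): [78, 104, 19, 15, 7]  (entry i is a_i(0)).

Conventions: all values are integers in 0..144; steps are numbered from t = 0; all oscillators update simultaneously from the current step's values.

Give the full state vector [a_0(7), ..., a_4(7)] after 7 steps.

Answer: [39, 39, 39, 39, 39]

Derivation:
t=0: [78, 104, 19, 15, 7]
t=1: [35, 35, 30, 31, 34]
t=2: [83, 83, 84, 84, 83]
t=3: [22, 22, 22, 22, 22]
t=4: [60, 60, 60, 60, 60]
t=5: [143, 143, 143, 143, 143]
t=6: [12, 12, 12, 12, 12]
t=7: [39, 39, 39, 39, 39]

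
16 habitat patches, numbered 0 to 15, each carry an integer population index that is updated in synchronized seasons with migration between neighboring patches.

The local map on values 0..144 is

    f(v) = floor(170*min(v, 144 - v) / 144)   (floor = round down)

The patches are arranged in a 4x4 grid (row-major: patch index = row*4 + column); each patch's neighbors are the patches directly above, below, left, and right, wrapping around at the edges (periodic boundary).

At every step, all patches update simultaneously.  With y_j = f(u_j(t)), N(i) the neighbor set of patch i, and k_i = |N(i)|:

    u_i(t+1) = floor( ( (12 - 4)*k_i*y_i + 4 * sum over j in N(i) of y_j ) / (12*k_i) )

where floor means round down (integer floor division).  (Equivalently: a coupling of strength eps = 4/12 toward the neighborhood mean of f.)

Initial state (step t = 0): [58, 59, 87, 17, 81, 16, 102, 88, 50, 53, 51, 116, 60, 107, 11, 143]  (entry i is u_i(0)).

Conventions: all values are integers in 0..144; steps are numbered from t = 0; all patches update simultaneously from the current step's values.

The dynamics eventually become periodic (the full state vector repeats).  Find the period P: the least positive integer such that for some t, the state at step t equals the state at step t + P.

Simulating step by step:
t=0: [58, 59, 87, 17, 81, 16, 102, 88, 50, 53, 51, 116, 60, 107, 11, 143]
t=1: [64, 62, 57, 30, 66, 33, 50, 58, 59, 56, 53, 37, 60, 46, 22, 11]
t=2: [71, 68, 60, 41, 72, 48, 58, 63, 67, 62, 57, 46, 64, 55, 32, 22]
t=3: [79, 76, 66, 53, 81, 62, 67, 70, 76, 70, 64, 56, 70, 64, 43, 34]
t=4: [75, 78, 73, 64, 75, 74, 78, 78, 78, 79, 73, 67, 77, 74, 55, 48]
t=5: [80, 78, 79, 74, 80, 80, 78, 77, 77, 77, 80, 77, 77, 79, 68, 62]
t=6: [76, 76, 77, 79, 75, 75, 76, 78, 78, 78, 76, 78, 77, 76, 78, 75]
t=7: [79, 80, 78, 77, 80, 80, 79, 77, 77, 77, 79, 77, 79, 79, 78, 79]
t=8: [76, 75, 76, 78, 75, 75, 76, 78, 78, 78, 76, 78, 76, 76, 76, 76]
t=9: [79, 80, 79, 77, 80, 80, 79, 77, 77, 77, 79, 77, 79, 79, 80, 79]
t=10: [76, 75, 76, 78, 75, 75, 76, 78, 78, 78, 76, 78, 76, 76, 75, 76]
t=11: [79, 80, 79, 77, 80, 80, 79, 77, 77, 77, 79, 77, 79, 79, 80, 79]

Answer: 2
Key observation: The state at step 9, [79, 80, 79, 77, 80, 80, 79, 77, 77, 77, 79, 77, 79, 79, 80, 79], reappears at step 11 — and no state repeats earlier — so the cycle the system enters has period 2.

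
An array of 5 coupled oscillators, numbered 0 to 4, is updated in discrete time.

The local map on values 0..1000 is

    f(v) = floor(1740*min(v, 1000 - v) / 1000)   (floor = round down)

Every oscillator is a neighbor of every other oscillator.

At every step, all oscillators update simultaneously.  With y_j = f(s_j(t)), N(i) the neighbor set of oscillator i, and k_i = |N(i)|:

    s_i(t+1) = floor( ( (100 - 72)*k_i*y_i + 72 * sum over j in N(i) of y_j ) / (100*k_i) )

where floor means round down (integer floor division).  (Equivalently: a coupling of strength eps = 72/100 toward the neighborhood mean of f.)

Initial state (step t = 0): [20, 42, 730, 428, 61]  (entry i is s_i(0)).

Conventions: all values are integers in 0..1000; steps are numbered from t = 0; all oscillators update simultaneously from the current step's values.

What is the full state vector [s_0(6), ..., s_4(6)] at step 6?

Answer: [746, 746, 746, 746, 746]

Derivation:
t=0: [20, 42, 730, 428, 61]
t=1: [260, 263, 303, 331, 267]
t=2: [490, 491, 498, 503, 491]
t=3: [857, 857, 858, 858, 857]
t=4: [247, 247, 247, 247, 247]
t=5: [429, 429, 429, 429, 429]
t=6: [746, 746, 746, 746, 746]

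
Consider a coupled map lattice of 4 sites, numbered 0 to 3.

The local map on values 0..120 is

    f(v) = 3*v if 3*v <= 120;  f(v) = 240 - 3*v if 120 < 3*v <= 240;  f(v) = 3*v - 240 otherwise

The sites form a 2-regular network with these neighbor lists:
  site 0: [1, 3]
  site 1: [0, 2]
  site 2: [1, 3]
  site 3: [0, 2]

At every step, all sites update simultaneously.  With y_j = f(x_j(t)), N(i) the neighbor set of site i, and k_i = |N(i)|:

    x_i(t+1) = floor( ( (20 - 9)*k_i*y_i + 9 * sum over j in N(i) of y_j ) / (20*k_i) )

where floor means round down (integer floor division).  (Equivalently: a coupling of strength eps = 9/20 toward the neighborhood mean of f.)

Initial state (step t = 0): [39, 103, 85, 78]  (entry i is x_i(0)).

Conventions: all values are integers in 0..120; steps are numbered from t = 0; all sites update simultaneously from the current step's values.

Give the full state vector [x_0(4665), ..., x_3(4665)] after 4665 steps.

Simulating step by step:
t=0: [39, 103, 85, 78]
t=1: [81, 67, 25, 33]
t=2: [32, 39, 72, 72]
t=3: [84, 91, 44, 40]
t=4: [41, 45, 93, 93]
t=5: [96, 92, 53, 56]
t=6: [50, 48, 68, 68]
t=7: [79, 81, 49, 48]
t=8: [23, 23, 73, 74]
t=9: [57, 58, 31, 30]
t=10: [73, 72, 86, 85]
t=11: [20, 21, 18, 17]
t=12: [58, 60, 55, 53]
t=13: [68, 64, 72, 76]
t=14: [33, 39, 26, 20]
t=15: [94, 104, 82, 72]
t=16: [44, 50, 24, 24]
t=17: [95, 90, 76, 80]
t=18: [31, 29, 13, 12]
t=19: [78, 77, 49, 49]
t=20: [26, 27, 74, 73]
t=21: [65, 66, 32, 33]
t=22: [56, 54, 84, 86]
t=23: [61, 61, 28, 28]
t=24: [63, 63, 77, 77]
t=25: [41, 41, 18, 18]
t=26: [102, 102, 68, 68]
t=27: [59, 59, 42, 42]
t=28: [74, 74, 102, 102]
t=29: [28, 28, 55, 55]
t=30: [81, 81, 77, 77]
t=31: [4, 4, 7, 7]
t=32: [14, 14, 18, 18]
t=33: [44, 44, 51, 51]
t=34: [103, 103, 91, 91]
t=35: [60, 60, 41, 41]
t=36: [72, 72, 104, 104]
t=37: [34, 34, 61, 61]
t=38: [91, 91, 67, 67]
t=39: [34, 34, 37, 37]
t=40: [104, 104, 108, 108]
t=41: [74, 74, 81, 81]
t=42: [14, 14, 6, 6]
t=43: [36, 36, 23, 23]
t=44: [99, 99, 77, 77]
t=45: [46, 46, 19, 19]
t=46: [91, 91, 67, 67]

Answer: [74, 74, 81, 81]
Key observation: The state at step 38, [91, 91, 67, 67], reappears at step 46: the system is in a cycle of period 8 from step 38 on.  Therefore the state at step 4665 equals the state at step 38 + ((4665 - 38) mod 8) = 41, which is [74, 74, 81, 81].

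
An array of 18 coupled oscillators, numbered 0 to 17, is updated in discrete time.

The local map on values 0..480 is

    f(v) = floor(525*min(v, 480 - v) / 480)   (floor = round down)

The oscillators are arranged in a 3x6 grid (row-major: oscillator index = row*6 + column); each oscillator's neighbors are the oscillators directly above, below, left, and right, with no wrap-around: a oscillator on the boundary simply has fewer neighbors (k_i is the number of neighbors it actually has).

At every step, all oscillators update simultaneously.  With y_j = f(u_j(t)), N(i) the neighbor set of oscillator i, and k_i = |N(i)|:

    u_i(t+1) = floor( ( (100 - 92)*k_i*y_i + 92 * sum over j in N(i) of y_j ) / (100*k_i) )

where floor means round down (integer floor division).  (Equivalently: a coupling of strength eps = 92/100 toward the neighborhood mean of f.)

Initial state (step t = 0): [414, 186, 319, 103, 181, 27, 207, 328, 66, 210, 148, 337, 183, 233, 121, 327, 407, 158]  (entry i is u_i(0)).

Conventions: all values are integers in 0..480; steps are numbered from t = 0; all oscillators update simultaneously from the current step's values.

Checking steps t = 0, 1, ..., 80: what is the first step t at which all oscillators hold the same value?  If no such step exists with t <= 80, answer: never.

Answer: never
Key observation: The state at step 18 reappears at step 20 — the system is in a cycle of period 2 from step 18 on.  No step 0..20 is synchronized, and the cycle repeats forever, so no step up to 80 (or ever) has all oscillators equal.

Derivation:
t=0: [414, 186, 319, 103, 181, 27, 207, 328, 66, 210, 148, 337, 183, 233, 121, 327, 407, 158]  (not all equal)
t=1: [203, 143, 132, 193, 108, 164, 152, 186, 167, 136, 164, 123, 236, 173, 161, 148, 159, 121]  (not all equal)
t=2: [165, 186, 179, 142, 183, 130, 222, 175, 168, 180, 146, 160, 183, 210, 177, 165, 158, 151]  (not all equal)
t=3: [219, 189, 181, 193, 155, 183, 194, 212, 192, 171, 183, 156, 232, 197, 196, 186, 168, 172]  (not all equal)
t=4: [211, 221, 208, 186, 200, 171, 238, 212, 207, 204, 179, 193, 216, 231, 209, 195, 195, 177]  (not all equal)
t=5: [248, 230, 223, 221, 196, 212, 234, 243, 227, 210, 214, 193, 254, 233, 230, 220, 201, 210]  (not all equal)
t=6: [253, 251, 246, 229, 233, 213, 253, 252, 245, 239, 219, 229, 253, 252, 247, 233, 233, 216]  (not all equal)
t=7: [248, 250, 252, 256, 241, 250, 248, 250, 254, 250, 253, 236, 248, 250, 253, 256, 243, 250]  (not all equal)
t=8: [252, 251, 247, 252, 249, 258, 252, 250, 249, 246, 256, 250, 252, 250, 247, 252, 248, 257]  (not all equal)
t=9: [249, 251, 250, 253, 245, 250, 249, 250, 253, 249, 252, 243, 249, 251, 250, 253, 246, 251]  (not all equal)
t=10: [251, 251, 248, 252, 249, 257, 251, 250, 250, 248, 255, 250, 251, 251, 248, 252, 249, 256]  (not all equal)
t=11: [250, 251, 250, 252, 246, 250, 250, 250, 252, 249, 251, 245, 250, 251, 250, 252, 247, 250]  (not all equal)
t=12: [250, 250, 249, 252, 250, 255, 251, 250, 251, 249, 254, 251, 250, 250, 249, 252, 250, 255]  (not all equal)
t=13: [250, 251, 250, 251, 247, 250, 250, 250, 251, 249, 250, 246, 250, 251, 250, 251, 247, 250]  (not all equal)
t=14: [250, 250, 250, 252, 250, 254, 251, 250, 251, 250, 253, 251, 250, 250, 250, 252, 250, 254]  (not all equal)
t=15: [250, 251, 250, 250, 248, 250, 250, 250, 250, 249, 250, 247, 250, 251, 250, 250, 248, 250]  (not all equal)
t=16: [250, 250, 250, 251, 251, 253, 251, 250, 251, 251, 252, 251, 250, 250, 250, 251, 251, 253]  (not all equal)
t=17: [250, 251, 250, 250, 249, 249, 250, 250, 250, 249, 249, 248, 250, 251, 250, 250, 249, 249]  (not all equal)
t=18: [250, 250, 250, 251, 251, 252, 251, 250, 251, 251, 252, 252, 250, 250, 250, 251, 251, 252]  (not all equal)
t=19: [250, 251, 250, 250, 249, 249, 250, 250, 250, 249, 249, 249, 250, 251, 250, 250, 249, 249]  (not all equal)
t=20: [250, 250, 250, 251, 251, 252, 251, 250, 251, 251, 252, 252, 250, 250, 250, 251, 251, 252]  (not all equal)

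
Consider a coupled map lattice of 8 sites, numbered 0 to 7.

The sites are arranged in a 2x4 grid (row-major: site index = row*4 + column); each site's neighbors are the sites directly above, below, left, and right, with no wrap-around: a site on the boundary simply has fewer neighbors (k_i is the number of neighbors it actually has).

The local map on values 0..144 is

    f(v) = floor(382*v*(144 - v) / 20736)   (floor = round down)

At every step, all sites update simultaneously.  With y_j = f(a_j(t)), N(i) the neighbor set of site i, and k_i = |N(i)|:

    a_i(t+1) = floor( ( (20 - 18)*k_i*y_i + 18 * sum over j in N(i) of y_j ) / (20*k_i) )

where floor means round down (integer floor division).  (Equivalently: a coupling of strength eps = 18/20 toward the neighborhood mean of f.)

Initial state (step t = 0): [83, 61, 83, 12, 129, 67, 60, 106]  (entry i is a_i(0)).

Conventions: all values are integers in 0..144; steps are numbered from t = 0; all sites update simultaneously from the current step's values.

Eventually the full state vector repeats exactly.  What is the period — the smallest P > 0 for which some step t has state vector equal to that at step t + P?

Simulating step by step:
t=0: [83, 61, 83, 12, 129, 67, 60, 106]
t=1: [66, 93, 73, 78, 88, 75, 87, 61]
t=2: [89, 93, 91, 94, 94, 89, 94, 92]
t=3: [86, 89, 86, 87, 89, 86, 88, 86]
t=4: [90, 90, 90, 91, 90, 90, 90, 90]
t=5: [89, 89, 88, 88, 89, 89, 89, 88]
t=6: [90, 90, 90, 90, 90, 90, 90, 90]
t=7: [89, 89, 89, 89, 89, 89, 89, 89]
t=8: [90, 90, 90, 90, 90, 90, 90, 90]

Answer: 2
Key observation: The state at step 6, [90, 90, 90, 90, 90, 90, 90, 90], reappears at step 8 — and no state repeats earlier — so the cycle the system enters has period 2.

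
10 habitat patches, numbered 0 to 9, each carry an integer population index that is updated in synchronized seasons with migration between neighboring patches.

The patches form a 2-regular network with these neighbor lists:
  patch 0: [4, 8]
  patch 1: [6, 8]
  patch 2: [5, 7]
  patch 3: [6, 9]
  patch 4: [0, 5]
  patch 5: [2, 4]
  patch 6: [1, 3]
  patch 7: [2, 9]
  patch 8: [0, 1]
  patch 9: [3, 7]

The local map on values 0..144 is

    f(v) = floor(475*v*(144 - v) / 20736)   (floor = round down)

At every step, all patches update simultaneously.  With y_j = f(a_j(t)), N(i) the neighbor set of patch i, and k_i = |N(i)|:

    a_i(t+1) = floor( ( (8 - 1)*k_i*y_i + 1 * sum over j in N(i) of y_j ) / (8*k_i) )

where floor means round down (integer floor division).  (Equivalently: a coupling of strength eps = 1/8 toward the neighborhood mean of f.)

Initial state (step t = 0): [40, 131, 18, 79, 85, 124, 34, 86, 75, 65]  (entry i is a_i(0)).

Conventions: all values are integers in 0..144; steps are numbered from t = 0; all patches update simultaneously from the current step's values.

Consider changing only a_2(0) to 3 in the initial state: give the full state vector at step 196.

Answer: [70, 101, 70, 79, 70, 70, 111, 70, 75, 72]
Key observation: The state at step 15, [118, 99, 118, 114, 118, 118, 86, 118, 116, 117], reappears at step 17: the system is in a cycle of period 2 from step 15 on.  Therefore the state at step 196 equals the state at step 15 + ((196 - 15) mod 2) = 16, which is [70, 101, 70, 79, 70, 70, 111, 70, 75, 72].

Derivation:
t=0: [40, 131, 3, 79, 85, 124, 34, 86, 75, 65]
t=1: [97, 46, 18, 115, 109, 56, 84, 107, 111, 116]
t=2: [101, 102, 57, 78, 89, 106, 111, 86, 85, 75]
t=3: [100, 98, 111, 114, 109, 94, 86, 114, 112, 117]
t=4: [98, 102, 84, 79, 89, 104, 111, 77, 84, 72]
t=5: [104, 98, 113, 114, 110, 97, 86, 117, 113, 117]
t=6: [93, 102, 81, 79, 86, 101, 111, 72, 82, 72]
t=7: [108, 98, 115, 114, 112, 101, 86, 117, 114, 117]
t=8: [87, 102, 77, 79, 83, 96, 111, 72, 80, 72]
t=9: [113, 98, 117, 114, 114, 106, 86, 118, 115, 117]
t=10: [79, 102, 73, 79, 79, 89, 111, 70, 77, 72]
t=11: [117, 98, 117, 114, 116, 112, 86, 118, 116, 117]
t=12: [72, 101, 72, 79, 74, 80, 111, 70, 75, 72]
t=13: [118, 99, 117, 114, 117, 117, 86, 118, 116, 117]
t=14: [70, 101, 71, 79, 71, 72, 111, 70, 75, 72]
t=15: [118, 99, 118, 114, 118, 118, 86, 118, 116, 117]
t=16: [70, 101, 70, 79, 70, 70, 111, 70, 75, 72]
t=17: [118, 99, 118, 114, 118, 118, 86, 118, 116, 117]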